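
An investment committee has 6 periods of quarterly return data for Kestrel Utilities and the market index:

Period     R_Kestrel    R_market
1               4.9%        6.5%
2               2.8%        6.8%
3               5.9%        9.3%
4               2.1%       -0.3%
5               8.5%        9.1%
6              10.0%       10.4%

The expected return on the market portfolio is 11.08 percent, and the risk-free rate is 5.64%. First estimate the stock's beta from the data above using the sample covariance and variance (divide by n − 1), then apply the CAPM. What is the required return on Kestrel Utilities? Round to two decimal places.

9.15%

Mean R_i = (4.9 + 2.8 + 5.9 + 2.1 + 8.5 + 10.0) / 6 = 5.7000%
Mean R_m = (6.5 + 6.8 + 9.3 − 0.3 + 9.1 + 10.4) / 6 = 6.9667%
Σ(R_i − R̄_i)(R_m − R̄_m) = 48.2200  ⇒  Cov = 48.2200 / 5 = 9.6440
Σ(R_m − R̄_m)² = 74.8333  ⇒  Var(R_m) = 74.8333 / 5 = 14.9667
β = Cov / Var(R_m) = 9.6440 / 14.9667 = 0.6444
MRP = 11.08% − 5.64% = 5.44%
E(R) = R_f + β × MRP = 5.64% + 0.6444 × 5.44% = 9.15%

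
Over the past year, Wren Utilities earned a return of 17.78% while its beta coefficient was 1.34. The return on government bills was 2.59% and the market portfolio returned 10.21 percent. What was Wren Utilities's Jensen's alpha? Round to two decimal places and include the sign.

+4.98%

Market excess return = 10.21% − 2.59% = 7.62%
CAPM benchmark = R_f + β(R_m − R_f) = 2.59% + 1.34 × 7.62% = 12.8008%
α = actual − benchmark = 17.78% − 12.8008% = +4.98%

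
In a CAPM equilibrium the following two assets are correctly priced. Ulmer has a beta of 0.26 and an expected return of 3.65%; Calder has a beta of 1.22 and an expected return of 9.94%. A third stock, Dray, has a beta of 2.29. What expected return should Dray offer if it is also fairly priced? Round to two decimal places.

MRP (SML slope) = (9.94% − 3.65%) / (1.22 − 0.26) = 6.29% / 0.96 = 6.5521%
R_f (intercept) = 3.65% − 0.26 × 6.5521% = 1.9465%
E(R_Dray) = R_f + β × MRP = 1.9465% + 2.29 × 6.5521% = 16.95%

16.95%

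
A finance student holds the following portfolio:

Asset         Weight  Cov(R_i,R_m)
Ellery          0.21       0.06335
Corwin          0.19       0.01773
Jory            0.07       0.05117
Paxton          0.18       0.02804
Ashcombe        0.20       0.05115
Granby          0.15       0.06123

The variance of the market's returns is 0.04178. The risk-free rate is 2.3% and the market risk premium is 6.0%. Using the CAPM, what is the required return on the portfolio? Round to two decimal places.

β_Ellery = 0.06335 / 0.04178 = 1.5163
β_Corwin = 0.01773 / 0.04178 = 0.4244
β_Jory = 0.05117 / 0.04178 = 1.2247
β_Paxton = 0.02804 / 0.04178 = 0.6711
β_Ashcombe = 0.05115 / 0.04178 = 1.2243
β_Granby = 0.06123 / 0.04178 = 1.4655
β_P = Σ w_i β_i = 0.21×1.5163 + 0.19×0.4244 + 0.07×1.2247 + 0.18×0.6711 + 0.20×1.2243 + 0.15×1.4655 = 1.0703
E(R_P) = R_f + β_P × MRP = 2.3% + 1.0703 × 6.0% = 8.72%

8.72%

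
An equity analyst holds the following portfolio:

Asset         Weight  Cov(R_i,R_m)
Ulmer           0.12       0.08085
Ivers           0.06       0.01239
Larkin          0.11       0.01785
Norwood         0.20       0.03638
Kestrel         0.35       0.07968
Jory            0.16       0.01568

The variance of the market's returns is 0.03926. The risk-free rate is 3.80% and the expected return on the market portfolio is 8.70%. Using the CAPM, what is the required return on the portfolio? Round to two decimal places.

β_Ulmer = 0.08085 / 0.03926 = 2.0593
β_Ivers = 0.01239 / 0.03926 = 0.3156
β_Larkin = 0.01785 / 0.03926 = 0.4547
β_Norwood = 0.03638 / 0.03926 = 0.9266
β_Kestrel = 0.07968 / 0.03926 = 2.0295
β_Jory = 0.01568 / 0.03926 = 0.3994
β_P = Σ w_i β_i = 0.12×2.0593 + 0.06×0.3156 + 0.11×0.4547 + 0.20×0.9266 + 0.35×2.0295 + 0.16×0.3994 = 1.2756
MRP = 8.70% − 3.80% = 4.90%
E(R_P) = R_f + β_P × MRP = 3.80% + 1.2756 × 4.90% = 10.05%

10.05%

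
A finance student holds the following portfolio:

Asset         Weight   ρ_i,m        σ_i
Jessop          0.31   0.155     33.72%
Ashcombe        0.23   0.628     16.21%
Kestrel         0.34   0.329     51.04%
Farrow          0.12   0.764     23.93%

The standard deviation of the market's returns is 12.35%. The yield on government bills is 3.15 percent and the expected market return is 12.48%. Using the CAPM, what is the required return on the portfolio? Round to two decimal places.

12.11%

β_Jessop = 0.155 × 33.72% / 12.35% = 0.4232
β_Ashcombe = 0.628 × 16.21% / 12.35% = 0.8243
β_Kestrel = 0.329 × 51.04% / 12.35% = 1.3597
β_Farrow = 0.764 × 23.93% / 12.35% = 1.4804
β_P = Σ w_i β_i = 0.31×0.4232 + 0.23×0.8243 + 0.34×1.3597 + 0.12×1.4804 = 0.9607
MRP = 12.48% − 3.15% = 9.33%
E(R_P) = R_f + β_P × MRP = 3.15% + 0.9607 × 9.33% = 12.11%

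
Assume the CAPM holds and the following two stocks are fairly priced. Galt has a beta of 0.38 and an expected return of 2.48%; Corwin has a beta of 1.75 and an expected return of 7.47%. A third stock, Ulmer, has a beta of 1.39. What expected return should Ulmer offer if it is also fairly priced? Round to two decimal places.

6.16%

MRP (SML slope) = (7.47% − 2.48%) / (1.75 − 0.38) = 4.99% / 1.37 = 3.6423%
R_f (intercept) = 2.48% − 0.38 × 3.6423% = 1.0959%
E(R_Ulmer) = R_f + β × MRP = 1.0959% + 1.39 × 3.6423% = 6.16%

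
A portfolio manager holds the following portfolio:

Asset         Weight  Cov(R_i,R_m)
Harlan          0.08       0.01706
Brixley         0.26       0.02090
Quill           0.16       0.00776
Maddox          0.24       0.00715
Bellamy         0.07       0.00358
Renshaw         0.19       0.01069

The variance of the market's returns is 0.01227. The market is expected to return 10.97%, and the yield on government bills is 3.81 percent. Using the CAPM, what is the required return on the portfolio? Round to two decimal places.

β_Harlan = 0.01706 / 0.01227 = 1.3904
β_Brixley = 0.02090 / 0.01227 = 1.7033
β_Quill = 0.00776 / 0.01227 = 0.6324
β_Maddox = 0.00715 / 0.01227 = 0.5827
β_Bellamy = 0.00358 / 0.01227 = 0.2918
β_Renshaw = 0.01069 / 0.01227 = 0.8712
β_P = Σ w_i β_i = 0.08×1.3904 + 0.26×1.7033 + 0.16×0.6324 + 0.24×0.5827 + 0.07×0.2918 + 0.19×0.8712 = 0.9811
MRP = 10.97% − 3.81% = 7.16%
E(R_P) = R_f + β_P × MRP = 3.81% + 0.9811 × 7.16% = 10.83%

10.83%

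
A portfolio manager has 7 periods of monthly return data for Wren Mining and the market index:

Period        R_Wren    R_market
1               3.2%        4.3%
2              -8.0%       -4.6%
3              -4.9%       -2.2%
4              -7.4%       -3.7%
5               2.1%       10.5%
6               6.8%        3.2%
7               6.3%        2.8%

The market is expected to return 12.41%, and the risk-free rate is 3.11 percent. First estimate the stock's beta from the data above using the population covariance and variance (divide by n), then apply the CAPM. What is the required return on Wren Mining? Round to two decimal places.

11.41%

Mean R_i = (3.2 − 8.0 − 4.9 − 7.4 + 2.1 + 6.8 + 6.3) / 7 = -0.2714%
Mean R_m = (4.3 − 4.6 − 2.2 − 3.7 + 10.5 + 3.2 + 2.8) / 7 = 1.4714%
Σ(R_i − R̄_i)(R_m − R̄_m) = 152.9657  ⇒  Cov = 152.9657 / 7 = 21.8522
Σ(R_m − R̄_m)² = 171.3543  ⇒  Var(R_m) = 171.3543 / 7 = 24.4792
β = Cov / Var(R_m) = 21.8522 / 24.4792 = 0.8927
MRP = 12.41% − 3.11% = 9.30%
E(R) = R_f + β × MRP = 3.11% + 0.8927 × 9.30% = 11.41%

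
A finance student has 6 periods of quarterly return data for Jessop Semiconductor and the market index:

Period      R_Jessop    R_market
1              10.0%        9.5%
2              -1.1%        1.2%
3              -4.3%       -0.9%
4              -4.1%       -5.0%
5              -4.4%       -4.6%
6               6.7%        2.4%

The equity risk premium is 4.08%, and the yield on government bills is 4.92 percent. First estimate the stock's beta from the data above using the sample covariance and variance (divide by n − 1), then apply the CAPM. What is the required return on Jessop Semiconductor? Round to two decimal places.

Mean R_i = (10.0 − 1.1 − 4.3 − 4.1 − 4.4 + 6.7) / 6 = 0.4667%
Mean R_m = (9.5 + 1.2 − 0.9 − 5.0 − 4.6 + 2.4) / 6 = 0.4333%
Σ(R_i − R̄_i)(R_m − R̄_m) = 153.1567  ⇒  Cov = 153.1567 / 5 = 30.6313
Σ(R_m − R̄_m)² = 143.2933  ⇒  Var(R_m) = 143.2933 / 5 = 28.6587
β = Cov / Var(R_m) = 30.6313 / 28.6587 = 1.0688
E(R) = R_f + β × MRP = 4.92% + 1.0688 × 4.08% = 9.28%

9.28%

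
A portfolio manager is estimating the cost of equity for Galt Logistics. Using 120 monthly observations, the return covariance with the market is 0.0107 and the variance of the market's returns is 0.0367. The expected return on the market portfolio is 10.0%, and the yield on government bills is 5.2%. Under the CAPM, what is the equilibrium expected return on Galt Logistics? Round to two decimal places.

β = Cov(R_i, R_m) / Var(R_m) = 0.0107 / 0.0367 = 0.2916
MRP = 10.0% − 5.2% = 4.80%
E(R) = R_f + β × MRP = 5.2% + 0.2916 × 4.8% = 6.60%

6.60%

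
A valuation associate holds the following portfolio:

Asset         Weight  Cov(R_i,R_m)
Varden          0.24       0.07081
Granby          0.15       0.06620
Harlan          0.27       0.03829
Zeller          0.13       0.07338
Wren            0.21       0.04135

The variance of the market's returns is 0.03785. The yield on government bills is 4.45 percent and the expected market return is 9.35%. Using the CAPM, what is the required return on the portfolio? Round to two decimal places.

β_Varden = 0.07081 / 0.03785 = 1.8708
β_Granby = 0.06620 / 0.03785 = 1.7490
β_Harlan = 0.03829 / 0.03785 = 1.0116
β_Zeller = 0.07338 / 0.03785 = 1.9387
β_Wren = 0.04135 / 0.03785 = 1.0925
β_P = Σ w_i β_i = 0.24×1.8708 + 0.15×1.7490 + 0.27×1.0116 + 0.13×1.9387 + 0.21×1.0925 = 1.4659
MRP = 9.35% − 4.45% = 4.90%
E(R_P) = R_f + β_P × MRP = 4.45% + 1.4659 × 4.90% = 11.63%

11.63%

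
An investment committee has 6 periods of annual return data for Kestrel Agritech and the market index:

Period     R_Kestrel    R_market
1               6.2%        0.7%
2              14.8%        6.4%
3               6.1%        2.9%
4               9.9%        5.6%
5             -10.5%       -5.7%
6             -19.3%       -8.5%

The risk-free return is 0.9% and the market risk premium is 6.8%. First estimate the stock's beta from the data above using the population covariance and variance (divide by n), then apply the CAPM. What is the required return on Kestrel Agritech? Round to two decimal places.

15.35%

Mean R_i = (6.2 + 14.8 + 6.1 + 9.9 − 10.5 − 19.3) / 6 = 1.2000%
Mean R_m = (0.7 + 6.4 + 2.9 + 5.6 − 5.7 − 8.5) / 6 = 0.2333%
Σ(R_i − R̄_i)(R_m − R̄_m) = 394.4100  ⇒  Cov = 394.4100 / 6 = 65.7350
Σ(R_m − R̄_m)² = 185.6333  ⇒  Var(R_m) = 185.6333 / 6 = 30.9389
β = Cov / Var(R_m) = 65.7350 / 30.9389 = 2.1247
E(R) = R_f + β × MRP = 0.9% + 2.1247 × 6.8% = 15.35%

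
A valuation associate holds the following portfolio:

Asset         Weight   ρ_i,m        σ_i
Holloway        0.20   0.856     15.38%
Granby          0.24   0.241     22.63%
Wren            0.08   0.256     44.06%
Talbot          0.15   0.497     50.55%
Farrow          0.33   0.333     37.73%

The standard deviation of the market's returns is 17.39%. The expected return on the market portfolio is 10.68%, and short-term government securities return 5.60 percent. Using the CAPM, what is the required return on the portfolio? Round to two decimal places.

β_Holloway = 0.856 × 15.38% / 17.39% = 0.7571
β_Granby = 0.241 × 22.63% / 17.39% = 0.3136
β_Wren = 0.256 × 44.06% / 17.39% = 0.6486
β_Talbot = 0.497 × 50.55% / 17.39% = 1.4447
β_Farrow = 0.333 × 37.73% / 17.39% = 0.7225
β_P = Σ w_i β_i = 0.20×0.7571 + 0.24×0.3136 + 0.08×0.6486 + 0.15×1.4447 + 0.33×0.7225 = 0.7337
MRP = 10.68% − 5.60% = 5.08%
E(R_P) = R_f + β_P × MRP = 5.60% + 0.7337 × 5.08% = 9.33%

9.33%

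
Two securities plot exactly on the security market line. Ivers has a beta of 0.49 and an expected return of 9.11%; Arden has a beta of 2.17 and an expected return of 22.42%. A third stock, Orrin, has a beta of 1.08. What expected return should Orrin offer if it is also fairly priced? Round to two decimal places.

MRP (SML slope) = (22.42% − 9.11%) / (2.17 − 0.49) = 13.31% / 1.68 = 7.9226%
R_f (intercept) = 9.11% − 0.49 × 7.9226% = 5.2279%
E(R_Orrin) = R_f + β × MRP = 5.2279% + 1.08 × 7.9226% = 13.78%

13.78%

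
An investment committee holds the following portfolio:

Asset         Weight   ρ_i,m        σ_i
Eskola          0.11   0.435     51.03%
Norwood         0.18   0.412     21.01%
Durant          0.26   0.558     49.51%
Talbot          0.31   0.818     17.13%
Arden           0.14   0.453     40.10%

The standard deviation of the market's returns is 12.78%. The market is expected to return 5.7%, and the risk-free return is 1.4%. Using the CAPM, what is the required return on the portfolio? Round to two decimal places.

β_Eskola = 0.435 × 51.03% / 12.78% = 1.7369
β_Norwood = 0.412 × 21.01% / 12.78% = 0.6773
β_Durant = 0.558 × 49.51% / 12.78% = 2.1617
β_Talbot = 0.818 × 17.13% / 12.78% = 1.0964
β_Arden = 0.453 × 40.10% / 12.78% = 1.4214
β_P = Σ w_i β_i = 0.11×1.7369 + 0.18×0.6773 + 0.26×2.1617 + 0.31×1.0964 + 0.14×1.4214 = 1.4139
MRP = 5.7% − 1.4% = 4.30%
E(R_P) = R_f + β_P × MRP = 1.4% + 1.4139 × 4.3% = 7.48%

7.48%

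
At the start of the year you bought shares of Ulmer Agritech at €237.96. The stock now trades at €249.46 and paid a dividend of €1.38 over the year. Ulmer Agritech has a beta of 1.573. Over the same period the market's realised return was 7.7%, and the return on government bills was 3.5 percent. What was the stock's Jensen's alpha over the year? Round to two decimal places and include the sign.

Realised HPR = (P1 + D1 − P0) / P0 = (249.46 + 1.38 − 237.96) / 237.96 = 12.88 / 237.96 = 5.4127%
MRP = 7.7% − 3.5% = 4.20%
CAPM required = R_f + β·MRP = 3.5% + 1.573 × 4.2% = 10.1066%
α = realised − required = 5.4127% − 10.1066% = -4.69%

-4.69%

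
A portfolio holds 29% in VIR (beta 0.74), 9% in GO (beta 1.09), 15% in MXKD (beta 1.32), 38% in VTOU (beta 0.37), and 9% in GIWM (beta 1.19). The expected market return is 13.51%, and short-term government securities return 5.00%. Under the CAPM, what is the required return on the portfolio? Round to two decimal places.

11.45%

β_P = Σ w_i β_i = 0.29×0.74 + 0.09×1.09 + 0.15×1.32 + 0.38×0.37 + 0.09×1.19 = 0.7584
MRP = 13.51% − 5.00% = 8.51%
E(R_P) = R_f + β_P × MRP = 5.00% + 0.7584 × 8.51% = 11.45%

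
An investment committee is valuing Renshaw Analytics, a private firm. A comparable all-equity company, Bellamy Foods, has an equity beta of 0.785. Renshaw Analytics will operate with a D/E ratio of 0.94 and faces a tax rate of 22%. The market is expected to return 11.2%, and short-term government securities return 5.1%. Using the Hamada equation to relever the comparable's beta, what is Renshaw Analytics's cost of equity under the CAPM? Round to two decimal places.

β_L = β_U × [1 + (1 − t)(D/E)] = 0.785 × [1 + (1 − 0.22) × 0.94]
    = 0.785 × [1 + 0.78 × 0.94] = 0.785 × 1.7332 = 1.3606
MRP = 11.2% − 5.1% = 6.10%
E(R) = R_f + β_L × MRP = 5.1% + 1.3606 × 6.1% = 13.40%

13.40%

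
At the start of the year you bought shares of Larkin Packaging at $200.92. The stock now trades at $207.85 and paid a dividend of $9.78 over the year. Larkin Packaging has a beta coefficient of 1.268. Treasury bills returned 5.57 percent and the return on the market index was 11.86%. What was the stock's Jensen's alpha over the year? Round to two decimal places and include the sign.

-5.23%

Realised HPR = (P1 + D1 − P0) / P0 = (207.85 + 9.78 − 200.92) / 200.92 = 16.71 / 200.92 = 8.3167%
MRP = 11.86% − 5.57% = 6.29%
CAPM required = R_f + β·MRP = 5.57% + 1.268 × 6.29% = 13.54572%
α = realised − required = 8.3167% − 13.54572% = -5.23%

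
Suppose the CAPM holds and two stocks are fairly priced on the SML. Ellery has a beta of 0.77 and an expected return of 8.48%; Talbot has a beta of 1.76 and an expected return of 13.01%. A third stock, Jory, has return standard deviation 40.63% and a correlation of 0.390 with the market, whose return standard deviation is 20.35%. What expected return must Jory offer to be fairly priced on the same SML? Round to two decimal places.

8.52%

MRP = (13.01% − 8.48%) / (1.76 − 0.77) = 4.5758%
R_f = 8.48% − 0.77 × 4.5758% = 4.9566%
β_Jory = ρ·σ_i/σ_m = 0.390 × 40.63 / 20.35 = 0.7787
E(R_Jory) = R_f + β × MRP = 4.9566% + 0.7787 × 4.5758% = 8.52%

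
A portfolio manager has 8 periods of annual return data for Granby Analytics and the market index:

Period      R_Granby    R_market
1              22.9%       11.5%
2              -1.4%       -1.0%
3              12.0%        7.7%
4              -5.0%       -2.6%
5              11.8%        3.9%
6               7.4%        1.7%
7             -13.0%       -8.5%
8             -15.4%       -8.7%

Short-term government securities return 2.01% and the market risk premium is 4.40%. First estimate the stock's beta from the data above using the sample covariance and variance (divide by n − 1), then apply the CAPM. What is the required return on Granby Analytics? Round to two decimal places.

10.05%

Mean R_i = (22.9 − 1.4 + 12.0 − 5.0 + 11.8 + 7.4 − 13.0 − 15.4) / 8 = 2.4125%
Mean R_m = (11.5 − 1.0 + 7.7 − 2.6 + 3.9 + 1.7 − 8.5 − 8.7) / 8 = 0.5000%
Σ(R_i − R̄_i)(R_m − R̄_m) = 663.5800  ⇒  Cov = 663.5800 / 7 = 94.7971
Σ(R_m − R̄_m)² = 363.3400  ⇒  Var(R_m) = 363.3400 / 7 = 51.9057
β = Cov / Var(R_m) = 94.7971 / 51.9057 = 1.8263
E(R) = R_f + β × MRP = 2.01% + 1.8263 × 4.40% = 10.05%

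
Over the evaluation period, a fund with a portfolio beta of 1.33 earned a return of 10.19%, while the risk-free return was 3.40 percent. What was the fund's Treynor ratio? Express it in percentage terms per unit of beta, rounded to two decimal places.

Treynor = (R_P − R_f) / β_P = (10.19% − 3.40%) / 1.3300 = 6.79% / 1.3300 = 5.11%

5.11%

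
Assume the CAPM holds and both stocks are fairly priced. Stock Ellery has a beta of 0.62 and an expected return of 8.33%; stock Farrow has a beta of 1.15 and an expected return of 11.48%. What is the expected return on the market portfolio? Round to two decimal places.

10.59%

Both satisfy E(R) = R_f + β·MRP, so the slope of the SML is
MRP = (11.48% − 8.33%) / (1.15 − 0.62) = 3.15% / 0.53 = 5.9434%
R_f = E(R_Ellery) − β_Ellery·MRP = 8.33% − 0.62 × 5.9434% = 4.6451%
E(R_m) = R_f + MRP = 4.6451% + 5.9434% = 10.59%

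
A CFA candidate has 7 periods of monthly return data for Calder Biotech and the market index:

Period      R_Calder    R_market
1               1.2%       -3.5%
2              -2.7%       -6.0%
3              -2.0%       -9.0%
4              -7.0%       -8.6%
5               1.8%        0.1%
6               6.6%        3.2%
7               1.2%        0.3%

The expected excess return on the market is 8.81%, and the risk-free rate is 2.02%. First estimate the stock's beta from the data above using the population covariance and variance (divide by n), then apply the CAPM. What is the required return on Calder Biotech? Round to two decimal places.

Mean R_i = (1.2 − 2.7 − 2.0 − 7.0 + 1.8 + 6.6 + 1.2) / 7 = -0.1286%
Mean R_m = (-3.5 − 6.0 − 9.0 − 8.6 + 0.1 + 3.2 + 0.3) / 7 = -3.3571%
Σ(R_i − R̄_i)(R_m − R̄_m) = 108.8386  ⇒  Cov = 108.8386 / 7 = 15.5484
Σ(R_m − R̄_m)² = 134.6571  ⇒  Var(R_m) = 134.6571 / 7 = 19.2367
β = Cov / Var(R_m) = 15.5484 / 19.2367 = 0.8083
E(R) = R_f + β × MRP = 2.02% + 0.8083 × 8.81% = 9.14%

9.14%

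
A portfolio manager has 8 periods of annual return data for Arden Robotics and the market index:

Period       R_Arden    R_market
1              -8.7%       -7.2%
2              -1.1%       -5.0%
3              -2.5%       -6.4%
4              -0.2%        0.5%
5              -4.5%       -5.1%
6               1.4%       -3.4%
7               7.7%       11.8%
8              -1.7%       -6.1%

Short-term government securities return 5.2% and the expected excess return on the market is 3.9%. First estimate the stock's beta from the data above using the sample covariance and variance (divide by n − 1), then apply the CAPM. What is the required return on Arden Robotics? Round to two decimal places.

7.71%

Mean R_i = (-8.7 − 1.1 − 2.5 − 0.2 − 4.5 + 1.4 + 7.7 − 1.7) / 8 = -1.2000%
Mean R_m = (-7.2 − 5.0 − 6.4 + 0.5 − 5.1 − 3.4 + 11.8 − 6.1) / 8 = -2.6125%
Σ(R_i − R̄_i)(R_m − R̄_m) = 178.3800  ⇒  Cov = 178.3800 / 7 = 25.4829
Σ(R_m − R̄_m)² = 277.4688  ⇒  Var(R_m) = 277.4688 / 7 = 39.6384
β = Cov / Var(R_m) = 25.4829 / 39.6384 = 0.6429
E(R) = R_f + β × MRP = 5.2% + 0.6429 × 3.9% = 7.71%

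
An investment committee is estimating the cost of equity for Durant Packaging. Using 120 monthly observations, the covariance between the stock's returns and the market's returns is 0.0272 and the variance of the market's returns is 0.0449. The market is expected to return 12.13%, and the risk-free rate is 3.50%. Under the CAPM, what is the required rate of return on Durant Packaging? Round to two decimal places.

8.73%

β = Cov(R_i, R_m) / Var(R_m) = 0.0272 / 0.0449 = 0.6058
MRP = 12.13% − 3.50% = 8.63%
E(R) = R_f + β × MRP = 3.50% + 0.6058 × 8.63% = 8.73%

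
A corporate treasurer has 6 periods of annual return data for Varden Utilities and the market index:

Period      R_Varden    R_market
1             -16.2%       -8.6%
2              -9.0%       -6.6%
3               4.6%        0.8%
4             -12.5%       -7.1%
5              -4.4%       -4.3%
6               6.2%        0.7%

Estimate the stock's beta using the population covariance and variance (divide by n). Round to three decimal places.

2.223

Mean R_i = (-16.2 − 9.0 + 4.6 − 12.5 − 4.4 + 6.2) / 6 = -5.2167%
Mean R_m = (-8.6 − 6.6 + 0.8 − 7.1 − 4.3 + 0.7) / 6 = -4.1833%
Σ(R_i − R̄_i)(R_m − R̄_m) = 183.4717  ⇒  Cov = 183.4717 / 6 = 30.5786
Σ(R_m − R̄_m)² = 82.5483  ⇒  Var(R_m) = 82.5483 / 6 = 13.7581
β = Cov / Var(R_m) = 30.5786 / 13.7581 = 2.2226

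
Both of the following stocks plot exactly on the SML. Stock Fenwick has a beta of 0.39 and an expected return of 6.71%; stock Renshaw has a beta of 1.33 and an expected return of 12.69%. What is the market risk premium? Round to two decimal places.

Both satisfy E(R) = R_f + β·MRP, so the slope of the SML is
MRP = (12.69% − 6.71%) / (1.33 − 0.39) = 5.98% / 0.94 = 6.3617%

6.36%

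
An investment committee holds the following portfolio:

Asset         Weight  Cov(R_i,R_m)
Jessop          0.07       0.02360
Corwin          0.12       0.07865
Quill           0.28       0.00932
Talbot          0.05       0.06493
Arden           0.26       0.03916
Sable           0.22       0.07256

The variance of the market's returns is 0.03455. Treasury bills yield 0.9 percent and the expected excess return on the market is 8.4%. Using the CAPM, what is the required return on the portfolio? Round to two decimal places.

β_Jessop = 0.02360 / 0.03455 = 0.6831
β_Corwin = 0.07865 / 0.03455 = 2.2764
β_Quill = 0.00932 / 0.03455 = 0.2698
β_Talbot = 0.06493 / 0.03455 = 1.8793
β_Arden = 0.03916 / 0.03455 = 1.1334
β_Sable = 0.07256 / 0.03455 = 2.1001
β_P = Σ w_i β_i = 0.07×0.6831 + 0.12×2.2764 + 0.28×0.2698 + 0.05×1.8793 + 0.26×1.1334 + 0.22×2.1001 = 1.2472
E(R_P) = R_f + β_P × MRP = 0.9% + 1.2472 × 8.4% = 11.38%

11.38%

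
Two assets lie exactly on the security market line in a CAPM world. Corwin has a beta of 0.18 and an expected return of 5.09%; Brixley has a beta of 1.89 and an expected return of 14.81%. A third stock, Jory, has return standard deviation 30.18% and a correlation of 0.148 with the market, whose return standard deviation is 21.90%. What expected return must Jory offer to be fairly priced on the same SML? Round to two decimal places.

5.23%

MRP = (14.81% − 5.09%) / (1.89 − 0.18) = 5.6842%
R_f = 5.09% − 0.18 × 5.6842% = 4.0668%
β_Jory = ρ·σ_i/σ_m = 0.148 × 30.18 / 21.90 = 0.2040
E(R_Jory) = R_f + β × MRP = 4.0668% + 0.2040 × 5.6842% = 5.23%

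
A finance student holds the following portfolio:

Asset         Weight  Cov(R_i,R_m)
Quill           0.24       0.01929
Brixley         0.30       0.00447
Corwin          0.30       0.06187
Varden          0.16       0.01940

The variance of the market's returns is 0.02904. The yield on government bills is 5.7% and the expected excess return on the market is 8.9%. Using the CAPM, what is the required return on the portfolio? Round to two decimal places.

14.17%

β_Quill = 0.01929 / 0.02904 = 0.6643
β_Brixley = 0.00447 / 0.02904 = 0.1539
β_Corwin = 0.06187 / 0.02904 = 2.1305
β_Varden = 0.01940 / 0.02904 = 0.6680
β_P = Σ w_i β_i = 0.24×0.6643 + 0.30×0.1539 + 0.30×2.1305 + 0.16×0.6680 = 0.9516
E(R_P) = R_f + β_P × MRP = 5.7% + 0.9516 × 8.9% = 14.17%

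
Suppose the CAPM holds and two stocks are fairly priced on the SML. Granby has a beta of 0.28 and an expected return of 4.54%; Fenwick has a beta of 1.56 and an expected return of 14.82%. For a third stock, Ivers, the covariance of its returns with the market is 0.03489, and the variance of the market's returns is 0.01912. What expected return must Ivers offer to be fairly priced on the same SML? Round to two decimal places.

MRP = (14.82% − 4.54%) / (1.56 − 0.28) = 8.0313%
R_f = 4.54% − 0.28 × 8.0313% = 2.2912%
β_Ivers = Cov / Var(R_m) = 0.03489 / 0.01912 = 1.8248
E(R_Ivers) = R_f + β × MRP = 2.2912% + 1.8248 × 8.0313% = 16.95%

16.95%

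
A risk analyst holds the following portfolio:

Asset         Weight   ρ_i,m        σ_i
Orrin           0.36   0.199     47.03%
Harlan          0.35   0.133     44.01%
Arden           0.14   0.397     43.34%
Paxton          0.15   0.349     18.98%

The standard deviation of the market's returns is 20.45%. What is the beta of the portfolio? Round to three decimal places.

β_Orrin = 0.199 × 47.03% / 20.45% = 0.4577
β_Harlan = 0.133 × 44.01% / 20.45% = 0.2862
β_Arden = 0.397 × 43.34% / 20.45% = 0.8414
β_Paxton = 0.349 × 18.98% / 20.45% = 0.3239
β_P = Σ w_i β_i = 0.36×0.4577 + 0.35×0.2862 + 0.14×0.8414 + 0.15×0.3239 = 0.4313

0.431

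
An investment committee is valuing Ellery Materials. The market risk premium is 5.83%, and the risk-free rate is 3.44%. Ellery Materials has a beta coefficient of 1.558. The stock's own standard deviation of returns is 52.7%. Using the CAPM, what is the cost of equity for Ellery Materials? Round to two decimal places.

12.52%

E(R) = R_f + β × MRP = 3.44% + 1.558 × 5.83% = 12.52%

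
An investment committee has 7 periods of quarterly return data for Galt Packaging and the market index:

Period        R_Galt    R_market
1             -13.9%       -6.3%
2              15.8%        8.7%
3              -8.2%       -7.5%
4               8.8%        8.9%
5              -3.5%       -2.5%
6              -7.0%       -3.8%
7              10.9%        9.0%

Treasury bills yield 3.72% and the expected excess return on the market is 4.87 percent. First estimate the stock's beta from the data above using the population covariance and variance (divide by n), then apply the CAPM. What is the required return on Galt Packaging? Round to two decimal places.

Mean R_i = (-13.9 + 15.8 − 8.2 + 8.8 − 3.5 − 7.0 + 10.9) / 7 = 0.4143%
Mean R_m = (-6.3 + 8.7 − 7.5 + 8.9 − 2.5 − 3.8 + 9.0) / 7 = 0.9286%
Σ(R_i − R̄_i)(R_m − R̄_m) = 495.6071  ⇒  Cov = 495.6071 / 7 = 70.8010
Σ(R_m − R̄_m)² = 346.4943  ⇒  Var(R_m) = 346.4943 / 7 = 49.4992
β = Cov / Var(R_m) = 70.8010 / 49.4992 = 1.4303
E(R) = R_f + β × MRP = 3.72% + 1.4303 × 4.87% = 10.69%

10.69%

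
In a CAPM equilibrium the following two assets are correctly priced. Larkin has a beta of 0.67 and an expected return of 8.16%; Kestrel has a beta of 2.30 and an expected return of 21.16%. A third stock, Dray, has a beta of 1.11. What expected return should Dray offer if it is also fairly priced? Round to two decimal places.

MRP (SML slope) = (21.16% − 8.16%) / (2.30 − 0.67) = 13.00% / 1.63 = 7.9755%
R_f (intercept) = 8.16% − 0.67 × 7.9755% = 2.8164%
E(R_Dray) = R_f + β × MRP = 2.8164% + 1.11 × 7.9755% = 11.67%

11.67%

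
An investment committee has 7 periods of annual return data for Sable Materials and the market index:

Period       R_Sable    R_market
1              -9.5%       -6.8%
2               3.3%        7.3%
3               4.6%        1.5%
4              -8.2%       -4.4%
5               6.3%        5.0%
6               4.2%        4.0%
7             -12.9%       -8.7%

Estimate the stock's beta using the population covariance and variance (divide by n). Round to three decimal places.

Mean R_i = (-9.5 + 3.3 + 4.6 − 8.2 + 6.3 + 4.2 − 12.9) / 7 = -1.7429%
Mean R_m = (-6.8 + 7.3 + 1.5 − 4.4 + 5.0 + 4.0 − 8.7) / 7 = -0.3000%
Σ(R_i − R̄_i)(R_m − R̄_m) = 288.5400  ⇒  Cov = 288.5400 / 7 = 41.2200
Σ(R_m − R̄_m)² = 237.2000  ⇒  Var(R_m) = 237.2000 / 7 = 33.8857
β = Cov / Var(R_m) = 41.2200 / 33.8857 = 1.2164

1.216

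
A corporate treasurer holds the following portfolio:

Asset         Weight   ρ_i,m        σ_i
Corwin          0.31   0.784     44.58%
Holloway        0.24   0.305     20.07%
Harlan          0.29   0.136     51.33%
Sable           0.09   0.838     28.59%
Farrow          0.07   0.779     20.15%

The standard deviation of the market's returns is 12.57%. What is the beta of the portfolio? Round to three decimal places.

β_Corwin = 0.784 × 44.58% / 12.57% = 2.7805
β_Holloway = 0.305 × 20.07% / 12.57% = 0.4870
β_Harlan = 0.136 × 51.33% / 12.57% = 0.5554
β_Sable = 0.838 × 28.59% / 12.57% = 1.9060
β_Farrow = 0.779 × 20.15% / 12.57% = 1.2488
β_P = Σ w_i β_i = 0.31×2.7805 + 0.24×0.4870 + 0.29×0.5554 + 0.09×1.9060 + 0.07×1.2488 = 1.3989

1.399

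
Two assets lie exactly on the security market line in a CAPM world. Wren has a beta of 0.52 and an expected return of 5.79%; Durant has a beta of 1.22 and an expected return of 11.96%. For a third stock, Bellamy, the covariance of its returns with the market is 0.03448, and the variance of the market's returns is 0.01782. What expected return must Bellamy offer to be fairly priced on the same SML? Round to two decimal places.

MRP = (11.96% − 5.79%) / (1.22 − 0.52) = 8.8143%
R_f = 5.79% − 0.52 × 8.8143% = 1.2066%
β_Bellamy = Cov / Var(R_m) = 0.03448 / 0.01782 = 1.9349
E(R_Bellamy) = R_f + β × MRP = 1.2066% + 1.9349 × 8.8143% = 18.26%

18.26%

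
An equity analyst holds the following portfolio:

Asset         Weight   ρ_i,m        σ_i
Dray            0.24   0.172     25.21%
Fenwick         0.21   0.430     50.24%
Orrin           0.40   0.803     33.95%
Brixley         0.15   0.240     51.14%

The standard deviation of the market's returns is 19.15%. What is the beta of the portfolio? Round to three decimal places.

0.957

β_Dray = 0.172 × 25.21% / 19.15% = 0.2264
β_Fenwick = 0.430 × 50.24% / 19.15% = 1.1281
β_Orrin = 0.803 × 33.95% / 19.15% = 1.4236
β_Brixley = 0.240 × 51.14% / 19.15% = 0.6409
β_P = Σ w_i β_i = 0.24×0.2264 + 0.21×1.1281 + 0.40×1.4236 + 0.15×0.6409 = 0.9568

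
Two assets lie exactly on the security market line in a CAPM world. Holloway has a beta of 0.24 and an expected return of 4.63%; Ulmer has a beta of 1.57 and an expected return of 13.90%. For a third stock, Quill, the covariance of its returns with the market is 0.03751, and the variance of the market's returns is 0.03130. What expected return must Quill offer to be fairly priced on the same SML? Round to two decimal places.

MRP = (13.90% − 4.63%) / (1.57 − 0.24) = 6.9699%
R_f = 4.63% − 0.24 × 6.9699% = 2.9572%
β_Quill = Cov / Var(R_m) = 0.03751 / 0.03130 = 1.1984
E(R_Quill) = R_f + β × MRP = 2.9572% + 1.1984 × 6.9699% = 11.31%

11.31%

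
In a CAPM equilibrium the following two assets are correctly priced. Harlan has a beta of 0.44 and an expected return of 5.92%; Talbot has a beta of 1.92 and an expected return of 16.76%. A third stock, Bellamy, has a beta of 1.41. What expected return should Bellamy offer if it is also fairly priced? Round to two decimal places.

MRP (SML slope) = (16.76% − 5.92%) / (1.92 − 0.44) = 10.84% / 1.48 = 7.3243%
R_f (intercept) = 5.92% − 0.44 × 7.3243% = 2.6973%
E(R_Bellamy) = R_f + β × MRP = 2.6973% + 1.41 × 7.3243% = 13.02%

13.02%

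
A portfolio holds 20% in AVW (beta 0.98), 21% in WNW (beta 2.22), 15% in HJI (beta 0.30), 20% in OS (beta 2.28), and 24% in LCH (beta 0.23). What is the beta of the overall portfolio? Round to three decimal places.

1.218

β_P = Σ w_i β_i = 0.20×0.98 + 0.21×2.22 + 0.15×0.30 + 0.20×2.28 + 0.24×0.23 = 1.2184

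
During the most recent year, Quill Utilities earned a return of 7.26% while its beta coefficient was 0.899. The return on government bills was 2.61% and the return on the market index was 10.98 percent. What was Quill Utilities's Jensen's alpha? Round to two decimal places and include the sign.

-2.87%

Market excess return = 10.98% − 2.61% = 8.37%
CAPM benchmark = R_f + β(R_m − R_f) = 2.61% + 0.899 × 8.37% = 10.13463%
α = actual − benchmark = 7.26% − 10.13463% = -2.87%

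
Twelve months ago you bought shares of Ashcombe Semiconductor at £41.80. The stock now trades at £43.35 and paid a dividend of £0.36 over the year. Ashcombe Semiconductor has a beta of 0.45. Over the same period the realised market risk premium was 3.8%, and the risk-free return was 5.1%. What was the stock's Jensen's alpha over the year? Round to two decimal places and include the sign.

-2.24%

Realised HPR = (P1 + D1 − P0) / P0 = (43.35 + 0.36 − 41.80) / 41.80 = 1.91 / 41.80 = 4.5694%
CAPM required = R_f + β·MRP = 5.1% + 0.45 × 3.8% = 6.8100%
α = realised − required = 4.5694% − 6.8100% = -2.24%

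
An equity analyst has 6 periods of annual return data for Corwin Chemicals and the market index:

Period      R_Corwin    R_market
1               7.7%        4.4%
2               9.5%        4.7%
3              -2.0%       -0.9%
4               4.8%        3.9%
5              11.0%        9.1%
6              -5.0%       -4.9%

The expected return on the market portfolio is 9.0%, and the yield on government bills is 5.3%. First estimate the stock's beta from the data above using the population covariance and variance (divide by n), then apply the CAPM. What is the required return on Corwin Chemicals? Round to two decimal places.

Mean R_i = (7.7 + 9.5 − 2.0 + 4.8 + 11.0 − 5.0) / 6 = 4.3333%
Mean R_m = (4.4 + 4.7 − 0.9 + 3.9 + 9.1 − 4.9) / 6 = 2.7167%
Σ(R_i − R̄_i)(R_m − R̄_m) = 153.0167  ⇒  Cov = 153.0167 / 6 = 25.5028
Σ(R_m − R̄_m)² = 120.0083  ⇒  Var(R_m) = 120.0083 / 6 = 20.0014
β = Cov / Var(R_m) = 25.5028 / 20.0014 = 1.2751
MRP = 9.0% − 5.3% = 3.70%
E(R) = R_f + β × MRP = 5.3% + 1.2751 × 3.7% = 10.02%

10.02%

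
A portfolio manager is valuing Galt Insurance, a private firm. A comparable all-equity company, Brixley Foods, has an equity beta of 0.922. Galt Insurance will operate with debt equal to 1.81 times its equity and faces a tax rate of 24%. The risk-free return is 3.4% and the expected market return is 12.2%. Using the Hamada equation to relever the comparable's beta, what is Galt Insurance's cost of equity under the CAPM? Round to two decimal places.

β_L = β_U × [1 + (1 − t)(D/E)] = 0.922 × [1 + (1 − 0.24) × 1.81]
    = 0.922 × [1 + 0.76 × 1.81] = 0.922 × 2.3756 = 2.1903
MRP = 12.2% − 3.4% = 8.80%
E(R) = R_f + β_L × MRP = 3.4% + 2.1903 × 8.8% = 22.67%

22.67%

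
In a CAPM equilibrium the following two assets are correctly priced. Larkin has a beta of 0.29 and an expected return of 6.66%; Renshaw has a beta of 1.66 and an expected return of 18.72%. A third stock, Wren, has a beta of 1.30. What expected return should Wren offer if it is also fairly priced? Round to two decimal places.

MRP (SML slope) = (18.72% − 6.66%) / (1.66 − 0.29) = 12.06% / 1.37 = 8.8029%
R_f (intercept) = 6.66% − 0.29 × 8.8029% = 4.1072%
E(R_Wren) = R_f + β × MRP = 4.1072% + 1.30 × 8.8029% = 15.55%

15.55%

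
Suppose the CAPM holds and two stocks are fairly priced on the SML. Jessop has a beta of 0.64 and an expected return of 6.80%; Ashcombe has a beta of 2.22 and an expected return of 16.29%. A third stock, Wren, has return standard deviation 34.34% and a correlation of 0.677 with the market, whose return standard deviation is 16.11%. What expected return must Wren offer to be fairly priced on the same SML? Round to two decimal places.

MRP = (16.29% − 6.80%) / (2.22 − 0.64) = 6.0063%
R_f = 6.80% − 0.64 × 6.0063% = 2.9560%
β_Wren = ρ·σ_i/σ_m = 0.677 × 34.34 / 16.11 = 1.4431
E(R_Wren) = R_f + β × MRP = 2.9560% + 1.4431 × 6.0063% = 11.62%

11.62%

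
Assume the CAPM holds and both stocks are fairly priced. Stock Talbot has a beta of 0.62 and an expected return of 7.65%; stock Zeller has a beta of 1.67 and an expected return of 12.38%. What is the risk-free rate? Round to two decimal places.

4.86%

Both satisfy E(R) = R_f + β·MRP, so the slope of the SML is
MRP = (12.38% − 7.65%) / (1.67 − 0.62) = 4.73% / 1.05 = 4.5048%
R_f = E(R_Talbot) − β_Talbot·MRP = 7.65% − 0.62 × 4.5048% = 4.8570%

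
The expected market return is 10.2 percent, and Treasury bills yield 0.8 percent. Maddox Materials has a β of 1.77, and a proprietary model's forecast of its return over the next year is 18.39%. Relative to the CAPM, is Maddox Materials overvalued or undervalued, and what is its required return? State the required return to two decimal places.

MRP = 10.2% − 0.8% = 9.40%
Required return = R_f + β·MRP = 0.8% + 1.77 × 9.4% = 17.44%
Forecast 18.39% > required 17.44% → the stock plots above the SML → undervalued.

Undervalued; required return 17.44%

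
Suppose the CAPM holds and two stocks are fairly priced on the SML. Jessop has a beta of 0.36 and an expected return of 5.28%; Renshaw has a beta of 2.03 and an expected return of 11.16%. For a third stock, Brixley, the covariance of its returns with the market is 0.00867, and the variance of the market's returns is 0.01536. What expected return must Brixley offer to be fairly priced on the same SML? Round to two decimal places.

6.00%

MRP = (11.16% − 5.28%) / (2.03 − 0.36) = 3.5210%
R_f = 5.28% − 0.36 × 3.5210% = 4.0124%
β_Brixley = Cov / Var(R_m) = 0.00867 / 0.01536 = 0.5645
E(R_Brixley) = R_f + β × MRP = 4.0124% + 0.5645 × 3.5210% = 6.00%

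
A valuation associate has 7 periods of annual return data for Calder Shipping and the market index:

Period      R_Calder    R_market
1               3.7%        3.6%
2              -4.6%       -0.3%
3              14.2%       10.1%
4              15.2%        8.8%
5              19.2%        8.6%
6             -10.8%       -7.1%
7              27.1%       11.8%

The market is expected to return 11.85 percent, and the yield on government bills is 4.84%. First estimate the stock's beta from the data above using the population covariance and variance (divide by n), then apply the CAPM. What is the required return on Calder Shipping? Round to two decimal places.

Mean R_i = (3.7 − 4.6 + 14.2 + 15.2 + 19.2 − 10.8 + 27.1) / 7 = 9.1429%
Mean R_m = (3.6 − 0.3 + 10.1 + 8.8 + 8.6 − 7.1 + 11.8) / 7 = 5.0714%
Σ(R_i − R̄_i)(R_m − R̄_m) = 528.8886  ⇒  Cov = 528.8886 / 7 = 75.5555
Σ(R_m − R̄_m)² = 276.0743  ⇒  Var(R_m) = 276.0743 / 7 = 39.4392
β = Cov / Var(R_m) = 75.5555 / 39.4392 = 1.9157
MRP = 11.85% − 4.84% = 7.01%
E(R) = R_f + β × MRP = 4.84% + 1.9157 × 7.01% = 18.27%

18.27%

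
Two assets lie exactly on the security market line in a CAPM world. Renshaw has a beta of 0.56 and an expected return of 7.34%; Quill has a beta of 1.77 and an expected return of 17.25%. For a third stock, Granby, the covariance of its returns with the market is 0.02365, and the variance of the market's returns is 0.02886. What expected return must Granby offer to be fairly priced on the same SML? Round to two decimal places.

9.47%

MRP = (17.25% − 7.34%) / (1.77 − 0.56) = 8.1901%
R_f = 7.34% − 0.56 × 8.1901% = 2.7535%
β_Granby = Cov / Var(R_m) = 0.02365 / 0.02886 = 0.8195
E(R_Granby) = R_f + β × MRP = 2.7535% + 0.8195 × 8.1901% = 9.47%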